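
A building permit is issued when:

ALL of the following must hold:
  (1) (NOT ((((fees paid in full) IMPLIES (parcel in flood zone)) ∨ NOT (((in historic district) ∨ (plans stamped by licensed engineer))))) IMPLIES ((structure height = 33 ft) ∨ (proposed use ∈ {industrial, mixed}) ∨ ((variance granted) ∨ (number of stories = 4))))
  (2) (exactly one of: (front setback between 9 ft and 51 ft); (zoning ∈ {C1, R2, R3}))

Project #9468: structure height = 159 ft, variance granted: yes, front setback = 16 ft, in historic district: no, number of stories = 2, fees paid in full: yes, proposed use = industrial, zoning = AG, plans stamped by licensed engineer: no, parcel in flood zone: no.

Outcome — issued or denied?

Issued

Atomic conditions:
  fees paid in full: yes → true
  parcel in flood zone: no → false
  in historic district: no → false
  plans stamped by licensed engineer: no → false
  structure height = 33 ft: 159 == 33 is false
  proposed use ∈ {industrial, mixed}: industrial is in the set → true
  variance granted: yes → true
  number of stories = 4: 2 == 4 is false
  front setback between 9 ft and 51 ft: 16 in [9, 51] is true
  zoning ∈ {C1, R2, R3}: AG is not in the set → false
Combine:
[1.1.1.1] true → false = false
[1.1.1.2.1] false OR false = false
[1.1.1.2] NOT false = true
[1.1.1] false OR true = true
[1.1] NOT true = false
[1.2.3] true OR false = true
[1.2] false OR true OR true = true
[1] false → true (antecedent false ⇒ implication holds) = true
[2] exactly-one(true, false) = true
[root] true AND true = true
Overall: true → issued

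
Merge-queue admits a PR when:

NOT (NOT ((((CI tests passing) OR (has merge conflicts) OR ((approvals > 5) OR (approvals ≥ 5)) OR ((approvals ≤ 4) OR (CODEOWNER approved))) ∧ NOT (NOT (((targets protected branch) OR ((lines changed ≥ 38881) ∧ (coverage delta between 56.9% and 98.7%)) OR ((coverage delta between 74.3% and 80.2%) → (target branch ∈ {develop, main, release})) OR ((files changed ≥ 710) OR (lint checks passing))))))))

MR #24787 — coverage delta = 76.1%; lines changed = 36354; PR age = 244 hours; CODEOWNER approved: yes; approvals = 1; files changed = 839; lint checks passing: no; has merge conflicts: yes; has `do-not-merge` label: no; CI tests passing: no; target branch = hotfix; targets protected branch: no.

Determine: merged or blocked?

Merged

Atomic conditions:
  CI tests passing: no → false
  has merge conflicts: yes → true
  approvals > 5: 1 > 5 is false
  approvals ≥ 5: 1 ≥ 5 is false
  approvals ≤ 4: 1 ≤ 4 is true
  CODEOWNER approved: yes → true
  targets protected branch: no → false
  lines changed ≥ 38881: 36354 ≥ 38881 is false
  coverage delta between 56.9% and 98.7%: 76.1 in [56.9, 98.7] is true
  coverage delta between 74.3% and 80.2%: 76.1 in [74.3, 80.2] is true
  target branch ∈ {develop, main, release}: hotfix is not in the set → false
  files changed ≥ 710: 839 ≥ 710 is true
  lint checks passing: no → false
Combine:
[1.1.1.3] false OR false = false
[1.1.1.4] true OR true = true
[1.1.1] false OR true OR false OR true = true
[1.1.2.1.1.2] false AND true = false
[1.1.2.1.1.3] true → false = false
[1.1.2.1.1.4] true OR false = true
[1.1.2.1.1] false OR false OR false OR true = true
[1.1.2.1] NOT true = false
[1.1.2] NOT false = true
[1.1] true AND true = true
[1] NOT true = false
[root] NOT false = true
Overall: true → merged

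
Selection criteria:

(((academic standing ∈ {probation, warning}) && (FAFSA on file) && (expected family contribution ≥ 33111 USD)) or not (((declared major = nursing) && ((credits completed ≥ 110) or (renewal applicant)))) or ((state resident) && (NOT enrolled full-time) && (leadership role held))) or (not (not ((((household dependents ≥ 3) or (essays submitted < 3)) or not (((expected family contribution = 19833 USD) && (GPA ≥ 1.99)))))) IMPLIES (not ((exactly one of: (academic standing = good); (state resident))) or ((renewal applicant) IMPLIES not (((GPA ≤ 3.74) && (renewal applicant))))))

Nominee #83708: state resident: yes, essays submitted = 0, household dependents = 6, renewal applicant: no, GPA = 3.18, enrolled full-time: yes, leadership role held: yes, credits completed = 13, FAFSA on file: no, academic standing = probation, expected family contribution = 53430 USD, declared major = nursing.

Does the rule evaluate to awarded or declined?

Atomic conditions:
  academic standing ∈ {probation, warning}: probation is in the set → true
  FAFSA on file: no → false
  expected family contribution ≥ 33111 USD: 53430 ≥ 33111 is true
  declared major = nursing: nursing == nursing is true
  credits completed ≥ 110: 13 ≥ 110 is false
  renewal applicant: no → false
  state resident: yes → true
  NOT enrolled full-time: yes → false
  leadership role held: yes → true
  household dependents ≥ 3: 6 ≥ 3 is true
  essays submitted < 3: 0 < 3 is true
  expected family contribution = 19833 USD: 53430 == 19833 is false
  GPA ≥ 1.99: 3.18 ≥ 1.99 is true
  academic standing = good: probation == good is false
  GPA ≤ 3.74: 3.18 ≤ 3.74 is true
Combine:
[1.1] true AND false AND true = false
[1.2.1.2] false OR false = false
[1.2.1] true AND false = false
[1.2] NOT false = true
[1.3] true AND false AND true = false
[1] false OR true OR false = true
[2.1.1.1.1] true OR true = true
[2.1.1.1.2.1] false AND true = false
[2.1.1.1.2] NOT false = true
[2.1.1.1] true OR true = true
[2.1.1] NOT true = false
[2.1] NOT false = true
[2.2.1.1] exactly-one(false, true) = true
[2.2.1] NOT true = false
[2.2.2.2.1] true AND false = false
[2.2.2.2] NOT false = true
[2.2.2] false → true (antecedent false ⇒ implication holds) = true
[2.2] false OR true = true
[2] true → true = true
[root] true OR true = true
Overall: true → awarded

Awarded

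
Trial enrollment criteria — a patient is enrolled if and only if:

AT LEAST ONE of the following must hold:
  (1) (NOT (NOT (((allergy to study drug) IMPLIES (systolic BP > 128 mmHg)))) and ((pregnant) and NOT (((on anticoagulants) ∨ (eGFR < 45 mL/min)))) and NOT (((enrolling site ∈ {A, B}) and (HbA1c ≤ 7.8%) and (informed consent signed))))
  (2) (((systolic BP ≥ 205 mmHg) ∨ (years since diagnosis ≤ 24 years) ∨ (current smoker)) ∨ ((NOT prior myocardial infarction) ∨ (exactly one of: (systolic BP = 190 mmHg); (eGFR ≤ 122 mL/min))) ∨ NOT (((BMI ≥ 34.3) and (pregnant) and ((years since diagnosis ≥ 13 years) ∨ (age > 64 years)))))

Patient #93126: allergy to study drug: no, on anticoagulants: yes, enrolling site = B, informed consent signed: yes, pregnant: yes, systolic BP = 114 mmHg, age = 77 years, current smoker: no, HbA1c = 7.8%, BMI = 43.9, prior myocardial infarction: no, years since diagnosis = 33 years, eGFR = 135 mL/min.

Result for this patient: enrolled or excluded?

Atomic conditions:
  allergy to study drug: no → false
  systolic BP > 128 mmHg: 114 > 128 is false
  pregnant: yes → true
  on anticoagulants: yes → true
  eGFR < 45 mL/min: 135 < 45 is false
  enrolling site ∈ {A, B}: B is in the set → true
  HbA1c ≤ 7.8%: 7.8 ≤ 7.8 is true
  informed consent signed: yes → true
  systolic BP ≥ 205 mmHg: 114 ≥ 205 is false
  years since diagnosis ≤ 24 years: 33 ≤ 24 is false
  current smoker: no → false
  NOT prior myocardial infarction: no → true
  systolic BP = 190 mmHg: 114 == 190 is false
  eGFR ≤ 122 mL/min: 135 ≤ 122 is false
  BMI ≥ 34.3: 43.9 ≥ 34.3 is true
  years since diagnosis ≥ 13 years: 33 ≥ 13 is true
  age > 64 years: 77 > 64 is true
Combine:
[1.1.1.1] false → false (antecedent false ⇒ implication holds) = true
[1.1.1] NOT true = false
[1.1] NOT false = true
[1.2.2.1] true OR false = true
[1.2.2] NOT true = false
[1.2] true AND false = false
[1.3.1] true AND true AND true = true
[1.3] NOT true = false
[1] true AND false AND false = false
[2.1] false OR false OR false = false
[2.2.2] exactly-one(false, false) = false
[2.2] true OR false = true
[2.3.1.3] true OR true = true
[2.3.1] true AND true AND true = true
[2.3] NOT true = false
[2] false OR true OR false = true
[root] false OR true = true
Overall: true → enrolled

Enrolled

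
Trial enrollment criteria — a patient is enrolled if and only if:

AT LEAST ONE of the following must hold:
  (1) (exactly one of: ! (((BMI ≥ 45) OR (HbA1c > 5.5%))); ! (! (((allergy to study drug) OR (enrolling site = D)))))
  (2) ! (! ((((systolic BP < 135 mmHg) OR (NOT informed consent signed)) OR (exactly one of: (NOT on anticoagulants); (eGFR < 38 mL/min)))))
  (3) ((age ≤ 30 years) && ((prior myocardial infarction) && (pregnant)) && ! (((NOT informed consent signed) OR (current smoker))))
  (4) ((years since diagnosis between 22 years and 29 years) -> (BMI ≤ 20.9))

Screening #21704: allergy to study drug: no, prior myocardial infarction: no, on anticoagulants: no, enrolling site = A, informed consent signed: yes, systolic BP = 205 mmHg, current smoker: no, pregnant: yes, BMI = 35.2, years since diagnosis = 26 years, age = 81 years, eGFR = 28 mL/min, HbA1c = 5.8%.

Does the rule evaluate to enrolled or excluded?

Excluded

Atomic conditions:
  BMI ≥ 45: 35.2 ≥ 45 is false
  HbA1c > 5.5%: 5.8 > 5.5 is true
  allergy to study drug: no → false
  enrolling site = D: A == D is false
  systolic BP < 135 mmHg: 205 < 135 is false
  NOT informed consent signed: yes → false
  NOT on anticoagulants: no → true
  eGFR < 38 mL/min: 28 < 38 is true
  age ≤ 30 years: 81 ≤ 30 is false
  prior myocardial infarction: no → false
  pregnant: yes → true
  current smoker: no → false
  years since diagnosis between 22 years and 29 years: 26 in [22, 29] is true
  BMI ≤ 20.9: 35.2 ≤ 20.9 is false
Combine:
[1.1.1] false OR true = true
[1.1] NOT true = false
[1.2.1.1] false OR false = false
[1.2.1] NOT false = true
[1.2] NOT true = false
[1] exactly-one(false, false) = false
[2.1.1.1] false OR false = false
[2.1.1.2] exactly-one(true, true) = false
[2.1.1] false OR false = false
[2.1] NOT false = true
[2] NOT true = false
[3.2] false AND true = false
[3.3.1] false OR false = false
[3.3] NOT false = true
[3] false AND false AND true = false
[4] true → false = false
[root] false OR false OR false OR false = false
Overall: false → excluded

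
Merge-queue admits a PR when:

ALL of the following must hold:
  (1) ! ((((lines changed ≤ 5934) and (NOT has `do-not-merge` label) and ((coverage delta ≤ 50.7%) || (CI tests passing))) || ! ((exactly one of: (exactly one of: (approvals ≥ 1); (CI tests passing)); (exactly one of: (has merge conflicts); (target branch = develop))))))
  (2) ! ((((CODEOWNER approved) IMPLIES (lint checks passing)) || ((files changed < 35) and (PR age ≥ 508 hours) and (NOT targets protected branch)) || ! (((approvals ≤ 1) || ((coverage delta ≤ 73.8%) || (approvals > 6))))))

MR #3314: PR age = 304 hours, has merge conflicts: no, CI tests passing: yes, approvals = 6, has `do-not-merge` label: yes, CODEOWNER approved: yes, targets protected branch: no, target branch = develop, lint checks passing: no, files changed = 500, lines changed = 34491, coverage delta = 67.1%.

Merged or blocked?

Atomic conditions:
  lines changed ≤ 5934: 34491 ≤ 5934 is false
  NOT has `do-not-merge` label: yes → false
  coverage delta ≤ 50.7%: 67.1 ≤ 50.7 is false
  CI tests passing: yes → true
  approvals ≥ 1: 6 ≥ 1 is true
  has merge conflicts: no → false
  target branch = develop: develop == develop is true
  CODEOWNER approved: yes → true
  lint checks passing: no → false
  files changed < 35: 500 < 35 is false
  PR age ≥ 508 hours: 304 ≥ 508 is false
  NOT targets protected branch: no → true
  approvals ≤ 1: 6 ≤ 1 is false
  coverage delta ≤ 73.8%: 67.1 ≤ 73.8 is true
  approvals > 6: 6 > 6 is false
Combine:
[1.1.1.3] false OR true = true
[1.1.1] false AND false AND true = false
[1.1.2.1.1] exactly-one(true, true) = false
[1.1.2.1.2] exactly-one(false, true) = true
[1.1.2.1] exactly-one(false, true) = true
[1.1.2] NOT true = false
[1.1] false OR false = false
[1] NOT false = true
[2.1.1] true → false = false
[2.1.2] false AND false AND true = false
[2.1.3.1.2] true OR false = true
[2.1.3.1] false OR true = true
[2.1.3] NOT true = false
[2.1] false OR false OR false = false
[2] NOT false = true
[root] true AND true = true
Overall: true → merged

Merged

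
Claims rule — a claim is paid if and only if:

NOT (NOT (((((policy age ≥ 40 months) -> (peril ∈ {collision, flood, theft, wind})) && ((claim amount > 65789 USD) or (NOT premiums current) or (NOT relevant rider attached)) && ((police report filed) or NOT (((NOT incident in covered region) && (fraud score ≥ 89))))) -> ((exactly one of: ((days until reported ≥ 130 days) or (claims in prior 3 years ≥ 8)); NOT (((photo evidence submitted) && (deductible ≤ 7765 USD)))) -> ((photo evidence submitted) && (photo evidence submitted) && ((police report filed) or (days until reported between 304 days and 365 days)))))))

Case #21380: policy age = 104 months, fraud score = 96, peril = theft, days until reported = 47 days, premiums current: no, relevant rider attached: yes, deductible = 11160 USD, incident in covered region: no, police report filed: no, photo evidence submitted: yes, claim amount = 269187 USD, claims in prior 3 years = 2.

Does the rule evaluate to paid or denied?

Atomic conditions:
  policy age ≥ 40 months: 104 ≥ 40 is true
  peril ∈ {collision, flood, theft, wind}: theft is in the set → true
  claim amount > 65789 USD: 269187 > 65789 is true
  NOT premiums current: no → true
  NOT relevant rider attached: yes → false
  police report filed: no → false
  NOT incident in covered region: no → true
  fraud score ≥ 89: 96 ≥ 89 is true
  days until reported ≥ 130 days: 47 ≥ 130 is false
  claims in prior 3 years ≥ 8: 2 ≥ 8 is false
  photo evidence submitted: yes → true
  deductible ≤ 7765 USD: 11160 ≤ 7765 is false
  days until reported between 304 days and 365 days: 47 in [304, 365] is false
Combine:
[1.1.1.1] true → true = true
[1.1.1.2] true OR true OR false = true
[1.1.1.3.2.1] true AND true = true
[1.1.1.3.2] NOT true = false
[1.1.1.3] false OR false = false
[1.1.1] true AND true AND false = false
[1.1.2.1.1] false OR false = false
[1.1.2.1.2.1] true AND false = false
[1.1.2.1.2] NOT false = true
[1.1.2.1] exactly-one(false, true) = true
[1.1.2.2.3] false OR false = false
[1.1.2.2] true AND true AND false = false
[1.1.2] true → false = false
[1.1] false → false (antecedent false ⇒ implication holds) = true
[1] NOT true = false
[root] NOT false = true
Overall: true → paid

Paid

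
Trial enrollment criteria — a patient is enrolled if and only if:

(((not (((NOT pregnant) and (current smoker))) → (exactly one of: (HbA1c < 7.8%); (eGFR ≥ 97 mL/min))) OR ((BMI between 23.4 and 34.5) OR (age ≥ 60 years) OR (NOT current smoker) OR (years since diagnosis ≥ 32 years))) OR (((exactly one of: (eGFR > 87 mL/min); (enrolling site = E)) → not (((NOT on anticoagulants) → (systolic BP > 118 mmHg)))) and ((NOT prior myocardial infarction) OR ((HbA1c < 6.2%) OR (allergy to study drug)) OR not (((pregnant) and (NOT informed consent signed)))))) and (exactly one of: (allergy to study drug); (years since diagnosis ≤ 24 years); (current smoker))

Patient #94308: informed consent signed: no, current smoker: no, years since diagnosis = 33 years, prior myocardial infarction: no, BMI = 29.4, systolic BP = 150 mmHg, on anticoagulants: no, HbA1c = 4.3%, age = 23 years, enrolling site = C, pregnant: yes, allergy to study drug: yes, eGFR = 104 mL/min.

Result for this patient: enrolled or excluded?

Atomic conditions:
  NOT pregnant: yes → false
  current smoker: no → false
  HbA1c < 7.8%: 4.3 < 7.8 is true
  eGFR ≥ 97 mL/min: 104 ≥ 97 is true
  BMI between 23.4 and 34.5: 29.4 in [23.4, 34.5] is true
  age ≥ 60 years: 23 ≥ 60 is false
  NOT current smoker: no → true
  years since diagnosis ≥ 32 years: 33 ≥ 32 is true
  eGFR > 87 mL/min: 104 > 87 is true
  enrolling site = E: C == E is false
  NOT on anticoagulants: no → true
  systolic BP > 118 mmHg: 150 > 118 is true
  NOT prior myocardial infarction: no → true
  HbA1c < 6.2%: 4.3 < 6.2 is true
  allergy to study drug: yes → true
  pregnant: yes → true
  NOT informed consent signed: no → true
  years since diagnosis ≤ 24 years: 33 ≤ 24 is false
Combine:
[1.1.1.1.1] false AND false = false
[1.1.1.1] NOT false = true
[1.1.1.2] exactly-one(true, true) = false
[1.1.1] true → false = false
[1.1.2] true OR false OR true OR true = true
[1.1] false OR true = true
[1.2.1.1] exactly-one(true, false) = true
[1.2.1.2.1] true → true = true
[1.2.1.2] NOT true = false
[1.2.1] true → false = false
[1.2.2.2] true OR true = true
[1.2.2.3.1] true AND true = true
[1.2.2.3] NOT true = false
[1.2.2] true OR true OR false = true
[1.2] false AND true = false
[1] true OR false = true
[2] exactly-one(true, false, false) = true
[root] true AND true = true
Overall: true → enrolled

Enrolled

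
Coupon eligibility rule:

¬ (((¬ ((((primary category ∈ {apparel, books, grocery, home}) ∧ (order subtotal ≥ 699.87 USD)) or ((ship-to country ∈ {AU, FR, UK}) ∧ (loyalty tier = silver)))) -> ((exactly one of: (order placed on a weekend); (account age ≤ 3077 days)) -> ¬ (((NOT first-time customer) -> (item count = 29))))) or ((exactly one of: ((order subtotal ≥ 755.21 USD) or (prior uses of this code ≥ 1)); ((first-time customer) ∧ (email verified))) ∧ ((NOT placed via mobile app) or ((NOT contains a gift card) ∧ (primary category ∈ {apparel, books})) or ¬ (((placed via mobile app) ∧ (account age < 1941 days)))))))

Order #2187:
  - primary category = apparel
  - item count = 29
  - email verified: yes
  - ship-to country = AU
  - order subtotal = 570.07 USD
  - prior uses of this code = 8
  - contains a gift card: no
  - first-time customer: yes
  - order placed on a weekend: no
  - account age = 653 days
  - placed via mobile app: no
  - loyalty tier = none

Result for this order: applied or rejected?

Applied

Atomic conditions:
  primary category ∈ {apparel, books, grocery, home}: apparel is in the set → true
  order subtotal ≥ 699.87 USD: 570.07 ≥ 699.87 is false
  ship-to country ∈ {AU, FR, UK}: AU is in the set → true
  loyalty tier = silver: none == silver is false
  order placed on a weekend: no → false
  account age ≤ 3077 days: 653 ≤ 3077 is true
  NOT first-time customer: yes → false
  item count = 29: 29 == 29 is true
  order subtotal ≥ 755.21 USD: 570.07 ≥ 755.21 is false
  prior uses of this code ≥ 1: 8 ≥ 1 is true
  first-time customer: yes → true
  email verified: yes → true
  NOT placed via mobile app: no → true
  NOT contains a gift card: no → true
  primary category ∈ {apparel, books}: apparel is in the set → true
  placed via mobile app: no → false
  account age < 1941 days: 653 < 1941 is true
Combine:
[1.1.1.1.1] true AND false = false
[1.1.1.1.2] true AND false = false
[1.1.1.1] false OR false = false
[1.1.1] NOT false = true
[1.1.2.1] exactly-one(false, true) = true
[1.1.2.2.1] false → true (antecedent false ⇒ implication holds) = true
[1.1.2.2] NOT true = false
[1.1.2] true → false = false
[1.1] true → false = false
[1.2.1.1] false OR true = true
[1.2.1.2] true AND true = true
[1.2.1] exactly-one(true, true) = false
[1.2.2.2] true AND true = true
[1.2.2.3.1] false AND true = false
[1.2.2.3] NOT false = true
[1.2.2] true OR true OR true = true
[1.2] false AND true = false
[1] false OR false = false
[root] NOT false = true
Overall: true → applied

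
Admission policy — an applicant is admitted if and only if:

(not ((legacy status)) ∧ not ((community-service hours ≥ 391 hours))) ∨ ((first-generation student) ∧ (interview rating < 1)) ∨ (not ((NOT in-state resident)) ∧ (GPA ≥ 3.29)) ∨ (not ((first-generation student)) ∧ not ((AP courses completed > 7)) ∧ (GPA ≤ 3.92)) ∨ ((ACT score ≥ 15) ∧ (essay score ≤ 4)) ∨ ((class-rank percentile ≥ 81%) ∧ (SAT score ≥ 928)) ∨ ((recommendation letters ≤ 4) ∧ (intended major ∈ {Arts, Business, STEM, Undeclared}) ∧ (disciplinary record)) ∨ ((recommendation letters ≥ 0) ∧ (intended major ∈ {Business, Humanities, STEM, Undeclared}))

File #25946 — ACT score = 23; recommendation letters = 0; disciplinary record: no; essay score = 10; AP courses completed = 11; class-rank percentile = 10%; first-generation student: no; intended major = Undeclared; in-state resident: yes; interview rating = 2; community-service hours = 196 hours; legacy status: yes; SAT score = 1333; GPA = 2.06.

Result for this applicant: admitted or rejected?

Admitted

Atomic conditions:
  legacy status: yes → true
  community-service hours ≥ 391 hours: 196 ≥ 391 is false
  first-generation student: no → false
  interview rating < 1: 2 < 1 is false
  NOT in-state resident: yes → false
  GPA ≥ 3.29: 2.06 ≥ 3.29 is false
  AP courses completed > 7: 11 > 7 is true
  GPA ≤ 3.92: 2.06 ≤ 3.92 is true
  ACT score ≥ 15: 23 ≥ 15 is true
  essay score ≤ 4: 10 ≤ 4 is false
  class-rank percentile ≥ 81%: 10 ≥ 81 is false
  SAT score ≥ 928: 1333 ≥ 928 is true
  recommendation letters ≤ 4: 0 ≤ 4 is true
  intended major ∈ {Arts, Business, STEM, Undeclared}: Undeclared is in the set → true
  disciplinary record: no → false
  recommendation letters ≥ 0: 0 ≥ 0 is true
  intended major ∈ {Business, Humanities, STEM, Undeclared}: Undeclared is in the set → true
Combine:
[1.1] NOT true = false
[1.2] NOT false = true
[1] false AND true = false
[2] false AND false = false
[3.1] NOT false = true
[3] true AND false = false
[4.1] NOT false = true
[4.2] NOT true = false
[4] true AND false AND true = false
[5] true AND false = false
[6] false AND true = false
[7] true AND true AND false = false
[8] true AND true = true
[root] false OR false OR false OR false OR false OR false OR false OR true = true
Overall: true → admitted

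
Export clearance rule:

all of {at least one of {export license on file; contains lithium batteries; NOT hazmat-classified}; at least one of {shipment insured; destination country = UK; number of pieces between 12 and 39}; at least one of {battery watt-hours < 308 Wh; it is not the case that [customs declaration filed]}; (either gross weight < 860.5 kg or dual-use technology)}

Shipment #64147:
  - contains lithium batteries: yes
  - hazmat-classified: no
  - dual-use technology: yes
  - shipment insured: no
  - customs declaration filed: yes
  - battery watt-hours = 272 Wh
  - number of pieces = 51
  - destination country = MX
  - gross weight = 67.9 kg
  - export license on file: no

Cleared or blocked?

Blocked

Atomic conditions:
  export license on file: no → false
  contains lithium batteries: yes → true
  NOT hazmat-classified: no → true
  shipment insured: no → false
  destination country = UK: MX == UK is false
  number of pieces between 12 and 39: 51 in [12, 39] is false
  battery watt-hours < 308 Wh: 272 < 308 is true
  customs declaration filed: yes → true
  gross weight < 860.5 kg: 67.9 < 860.5 is true
  dual-use technology: yes → true
Combine:
[1] false OR true OR true = true
[2] false OR false OR false = false
[3.2] NOT true = false
[3] true OR false = true
[4] true OR true = true
[root] true AND false AND true AND true = false
Overall: false → blocked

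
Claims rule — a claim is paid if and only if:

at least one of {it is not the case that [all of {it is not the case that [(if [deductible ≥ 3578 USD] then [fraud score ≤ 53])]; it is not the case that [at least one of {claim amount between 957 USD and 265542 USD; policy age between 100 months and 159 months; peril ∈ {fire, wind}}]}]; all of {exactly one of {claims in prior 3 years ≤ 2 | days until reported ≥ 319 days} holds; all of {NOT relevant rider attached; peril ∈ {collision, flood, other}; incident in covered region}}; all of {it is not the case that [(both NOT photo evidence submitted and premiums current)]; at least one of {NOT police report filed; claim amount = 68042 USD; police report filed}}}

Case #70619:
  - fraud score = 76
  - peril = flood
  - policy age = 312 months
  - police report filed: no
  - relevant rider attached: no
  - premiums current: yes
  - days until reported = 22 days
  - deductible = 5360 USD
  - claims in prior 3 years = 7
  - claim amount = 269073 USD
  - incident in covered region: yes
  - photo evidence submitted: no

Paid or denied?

Denied

Atomic conditions:
  deductible ≥ 3578 USD: 5360 ≥ 3578 is true
  fraud score ≤ 53: 76 ≤ 53 is false
  claim amount between 957 USD and 265542 USD: 269073 in [957, 265542] is false
  policy age between 100 months and 159 months: 312 in [100, 159] is false
  peril ∈ {fire, wind}: flood is not in the set → false
  claims in prior 3 years ≤ 2: 7 ≤ 2 is false
  days until reported ≥ 319 days: 22 ≥ 319 is false
  NOT relevant rider attached: no → true
  peril ∈ {collision, flood, other}: flood is in the set → true
  incident in covered region: yes → true
  NOT photo evidence submitted: no → true
  premiums current: yes → true
  NOT police report filed: no → true
  claim amount = 68042 USD: 269073 == 68042 is false
  police report filed: no → false
Combine:
[1.1.1.1] true → false = false
[1.1.1] NOT false = true
[1.1.2.1] false OR false OR false = false
[1.1.2] NOT false = true
[1.1] true AND true = true
[1] NOT true = false
[2.1] exactly-one(false, false) = false
[2.2] true AND true AND true = true
[2] false AND true = false
[3.1.1] true AND true = true
[3.1] NOT true = false
[3.2] true OR false OR false = true
[3] false AND true = false
[root] false OR false OR false = false
Overall: false → denied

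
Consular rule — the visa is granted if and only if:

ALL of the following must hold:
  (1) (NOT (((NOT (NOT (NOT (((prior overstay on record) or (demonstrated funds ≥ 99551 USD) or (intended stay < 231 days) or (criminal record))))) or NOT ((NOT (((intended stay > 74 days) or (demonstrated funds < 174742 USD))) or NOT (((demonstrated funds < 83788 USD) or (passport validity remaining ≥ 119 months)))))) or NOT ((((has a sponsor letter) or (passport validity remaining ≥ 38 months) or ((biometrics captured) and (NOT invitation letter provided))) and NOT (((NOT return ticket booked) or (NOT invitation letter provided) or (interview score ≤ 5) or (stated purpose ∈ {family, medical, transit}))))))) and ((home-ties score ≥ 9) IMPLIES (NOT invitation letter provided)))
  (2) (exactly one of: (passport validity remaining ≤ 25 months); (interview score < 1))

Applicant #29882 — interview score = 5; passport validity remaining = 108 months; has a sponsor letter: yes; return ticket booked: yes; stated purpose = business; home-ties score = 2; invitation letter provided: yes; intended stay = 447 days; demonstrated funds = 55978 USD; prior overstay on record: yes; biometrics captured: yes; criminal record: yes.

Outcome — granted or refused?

Atomic conditions:
  prior overstay on record: yes → true
  demonstrated funds ≥ 99551 USD: 55978 ≥ 99551 is false
  intended stay < 231 days: 447 < 231 is false
  criminal record: yes → true
  intended stay > 74 days: 447 > 74 is true
  demonstrated funds < 174742 USD: 55978 < 174742 is true
  demonstrated funds < 83788 USD: 55978 < 83788 is true
  passport validity remaining ≥ 119 months: 108 ≥ 119 is false
  has a sponsor letter: yes → true
  passport validity remaining ≥ 38 months: 108 ≥ 38 is true
  biometrics captured: yes → true
  NOT invitation letter provided: yes → false
  NOT return ticket booked: yes → false
  interview score ≤ 5: 5 ≤ 5 is true
  stated purpose ∈ {family, medical, transit}: business is not in the set → false
  home-ties score ≥ 9: 2 ≥ 9 is false
  passport validity remaining ≤ 25 months: 108 ≤ 25 is false
  interview score < 1: 5 < 1 is false
Combine:
[1.1.1.1.1.1.1.1] true OR false OR false OR true = true
[1.1.1.1.1.1.1] NOT true = false
[1.1.1.1.1.1] NOT false = true
[1.1.1.1.1] NOT true = false
[1.1.1.1.2.1.1.1] true OR true = true
[1.1.1.1.2.1.1] NOT true = false
[1.1.1.1.2.1.2.1] true OR false = true
[1.1.1.1.2.1.2] NOT true = false
[1.1.1.1.2.1] false OR false = false
[1.1.1.1.2] NOT false = true
[1.1.1.1] false OR true = true
[1.1.1.2.1.1.3] true AND false = false
[1.1.1.2.1.1] true OR true OR false = true
[1.1.1.2.1.2.1] false OR false OR true OR false = true
[1.1.1.2.1.2] NOT true = false
[1.1.1.2.1] true AND false = false
[1.1.1.2] NOT false = true
[1.1.1] true OR true = true
[1.1] NOT true = false
[1.2] false → false (antecedent false ⇒ implication holds) = true
[1] false AND true = false
[2] exactly-one(false, false) = false
[root] false AND false = false
Overall: false → refused

Refused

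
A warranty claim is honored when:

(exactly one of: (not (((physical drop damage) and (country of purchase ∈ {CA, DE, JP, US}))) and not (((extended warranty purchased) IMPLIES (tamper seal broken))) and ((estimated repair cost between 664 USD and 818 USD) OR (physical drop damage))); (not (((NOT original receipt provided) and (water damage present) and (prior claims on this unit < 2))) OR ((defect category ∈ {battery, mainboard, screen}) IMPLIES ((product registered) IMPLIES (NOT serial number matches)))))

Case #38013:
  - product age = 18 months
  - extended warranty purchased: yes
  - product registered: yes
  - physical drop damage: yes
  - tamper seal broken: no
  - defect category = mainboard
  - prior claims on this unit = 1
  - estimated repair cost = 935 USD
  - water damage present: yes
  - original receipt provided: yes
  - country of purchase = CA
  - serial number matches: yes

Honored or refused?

Honored

Atomic conditions:
  physical drop damage: yes → true
  country of purchase ∈ {CA, DE, JP, US}: CA is in the set → true
  extended warranty purchased: yes → true
  tamper seal broken: no → false
  estimated repair cost between 664 USD and 818 USD: 935 in [664, 818] is false
  NOT original receipt provided: yes → false
  water damage present: yes → true
  prior claims on this unit < 2: 1 < 2 is true
  defect category ∈ {battery, mainboard, screen}: mainboard is in the set → true
  product registered: yes → true
  NOT serial number matches: yes → false
Combine:
[1.1.1] true AND true = true
[1.1] NOT true = false
[1.2.1] true → false = false
[1.2] NOT false = true
[1.3] false OR true = true
[1] false AND true AND true = false
[2.1.1] false AND true AND true = false
[2.1] NOT false = true
[2.2.2] true → false = false
[2.2] true → false = false
[2] true OR false = true
[root] exactly-one(false, true) = true
Overall: true → honored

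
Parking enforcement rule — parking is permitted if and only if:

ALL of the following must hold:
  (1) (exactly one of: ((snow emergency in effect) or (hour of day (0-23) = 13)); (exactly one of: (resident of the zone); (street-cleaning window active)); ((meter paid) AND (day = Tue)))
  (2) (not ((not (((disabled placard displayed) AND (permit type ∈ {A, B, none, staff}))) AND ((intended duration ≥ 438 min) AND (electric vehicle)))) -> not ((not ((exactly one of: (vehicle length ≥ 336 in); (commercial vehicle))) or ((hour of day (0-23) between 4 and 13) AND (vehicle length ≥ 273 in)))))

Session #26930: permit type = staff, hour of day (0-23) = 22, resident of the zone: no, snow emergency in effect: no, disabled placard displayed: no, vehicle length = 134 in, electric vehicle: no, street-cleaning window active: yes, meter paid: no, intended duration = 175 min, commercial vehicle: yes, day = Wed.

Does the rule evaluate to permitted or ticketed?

Permitted

Atomic conditions:
  snow emergency in effect: no → false
  hour of day (0-23) = 13: 22 == 13 is false
  resident of the zone: no → false
  street-cleaning window active: yes → true
  meter paid: no → false
  day = Tue: Wed == Tue is false
  disabled placard displayed: no → false
  permit type ∈ {A, B, none, staff}: staff is in the set → true
  intended duration ≥ 438 min: 175 ≥ 438 is false
  electric vehicle: no → false
  vehicle length ≥ 336 in: 134 ≥ 336 is false
  commercial vehicle: yes → true
  hour of day (0-23) between 4 and 13: 22 in [4, 13] is false
  vehicle length ≥ 273 in: 134 ≥ 273 is false
Combine:
[1.1] false OR false = false
[1.2] exactly-one(false, true) = true
[1.3] false AND false = false
[1] exactly-one(false, true, false) = true
[2.1.1.1.1] false AND true = false
[2.1.1.1] NOT false = true
[2.1.1.2] false AND false = false
[2.1.1] true AND false = false
[2.1] NOT false = true
[2.2.1.1.1] exactly-one(false, true) = true
[2.2.1.1] NOT true = false
[2.2.1.2] false AND false = false
[2.2.1] false OR false = false
[2.2] NOT false = true
[2] true → true = true
[root] true AND true = true
Overall: true → permitted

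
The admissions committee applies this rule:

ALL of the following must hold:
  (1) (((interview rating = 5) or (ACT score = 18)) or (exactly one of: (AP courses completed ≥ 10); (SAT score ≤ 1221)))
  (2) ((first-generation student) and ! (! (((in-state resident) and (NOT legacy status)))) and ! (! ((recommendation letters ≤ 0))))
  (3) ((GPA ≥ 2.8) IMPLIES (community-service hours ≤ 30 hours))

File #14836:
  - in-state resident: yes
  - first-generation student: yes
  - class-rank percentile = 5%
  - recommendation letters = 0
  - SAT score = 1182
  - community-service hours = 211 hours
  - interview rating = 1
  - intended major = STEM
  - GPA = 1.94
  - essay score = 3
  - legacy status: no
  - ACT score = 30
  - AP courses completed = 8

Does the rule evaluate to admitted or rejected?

Admitted

Atomic conditions:
  interview rating = 5: 1 == 5 is false
  ACT score = 18: 30 == 18 is false
  AP courses completed ≥ 10: 8 ≥ 10 is false
  SAT score ≤ 1221: 1182 ≤ 1221 is true
  first-generation student: yes → true
  in-state resident: yes → true
  NOT legacy status: no → true
  recommendation letters ≤ 0: 0 ≤ 0 is true
  GPA ≥ 2.8: 1.94 ≥ 2.8 is false
  community-service hours ≤ 30 hours: 211 ≤ 30 is false
Combine:
[1.1] false OR false = false
[1.2] exactly-one(false, true) = true
[1] false OR true = true
[2.2.1.1] true AND true = true
[2.2.1] NOT true = false
[2.2] NOT false = true
[2.3.1] NOT true = false
[2.3] NOT false = true
[2] true AND true AND true = true
[3] false → false (antecedent false ⇒ implication holds) = true
[root] true AND true AND true = true
Overall: true → admitted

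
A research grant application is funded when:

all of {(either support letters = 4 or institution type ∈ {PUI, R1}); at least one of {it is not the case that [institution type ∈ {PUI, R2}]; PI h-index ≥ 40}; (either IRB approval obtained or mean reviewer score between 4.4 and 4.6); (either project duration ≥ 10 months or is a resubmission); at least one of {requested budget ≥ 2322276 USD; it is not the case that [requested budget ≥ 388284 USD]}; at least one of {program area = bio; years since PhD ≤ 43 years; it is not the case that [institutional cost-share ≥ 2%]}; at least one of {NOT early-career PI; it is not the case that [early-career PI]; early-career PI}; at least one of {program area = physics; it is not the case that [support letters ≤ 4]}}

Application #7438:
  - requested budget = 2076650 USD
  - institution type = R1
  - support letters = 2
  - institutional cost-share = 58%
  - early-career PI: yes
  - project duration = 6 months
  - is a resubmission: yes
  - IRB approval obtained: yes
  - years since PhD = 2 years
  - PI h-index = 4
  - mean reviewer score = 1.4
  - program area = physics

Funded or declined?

Declined

Atomic conditions:
  support letters = 4: 2 == 4 is false
  institution type ∈ {PUI, R1}: R1 is in the set → true
  institution type ∈ {PUI, R2}: R1 is not in the set → false
  PI h-index ≥ 40: 4 ≥ 40 is false
  IRB approval obtained: yes → true
  mean reviewer score between 4.4 and 4.6: 1.4 in [4.4, 4.6] is false
  project duration ≥ 10 months: 6 ≥ 10 is false
  is a resubmission: yes → true
  requested budget ≥ 2322276 USD: 2076650 ≥ 2322276 is false
  requested budget ≥ 388284 USD: 2076650 ≥ 388284 is true
  program area = bio: physics == bio is false
  years since PhD ≤ 43 years: 2 ≤ 43 is true
  institutional cost-share ≥ 2%: 58 ≥ 2 is true
  NOT early-career PI: yes → false
  early-career PI: yes → true
  program area = physics: physics == physics is true
  support letters ≤ 4: 2 ≤ 4 is true
Combine:
[1] false OR true = true
[2.1] NOT false = true
[2] true OR false = true
[3] true OR false = true
[4] false OR true = true
[5.2] NOT true = false
[5] false OR false = false
[6.3] NOT true = false
[6] false OR true OR false = true
[7.2] NOT true = false
[7] false OR false OR true = true
[8.2] NOT true = false
[8] true OR false = true
[root] true AND true AND true AND true AND false AND true AND true AND true = false
Overall: false → declined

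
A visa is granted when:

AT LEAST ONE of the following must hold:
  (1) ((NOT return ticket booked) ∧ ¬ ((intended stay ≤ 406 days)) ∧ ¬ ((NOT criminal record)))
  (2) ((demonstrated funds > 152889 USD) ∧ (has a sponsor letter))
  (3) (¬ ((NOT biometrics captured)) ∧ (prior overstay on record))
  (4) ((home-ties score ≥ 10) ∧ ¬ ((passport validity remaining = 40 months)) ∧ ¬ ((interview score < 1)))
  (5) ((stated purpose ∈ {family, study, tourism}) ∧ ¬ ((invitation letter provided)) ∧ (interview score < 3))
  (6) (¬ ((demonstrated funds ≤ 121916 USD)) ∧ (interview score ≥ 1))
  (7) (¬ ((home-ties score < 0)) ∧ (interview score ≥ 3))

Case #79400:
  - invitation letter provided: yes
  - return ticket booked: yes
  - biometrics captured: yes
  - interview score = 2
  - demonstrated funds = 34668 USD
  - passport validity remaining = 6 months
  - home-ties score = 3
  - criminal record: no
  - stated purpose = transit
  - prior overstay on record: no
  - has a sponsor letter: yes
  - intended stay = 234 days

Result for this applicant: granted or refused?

Refused

Atomic conditions:
  NOT return ticket booked: yes → false
  intended stay ≤ 406 days: 234 ≤ 406 is true
  NOT criminal record: no → true
  demonstrated funds > 152889 USD: 34668 > 152889 is false
  has a sponsor letter: yes → true
  NOT biometrics captured: yes → false
  prior overstay on record: no → false
  home-ties score ≥ 10: 3 ≥ 10 is false
  passport validity remaining = 40 months: 6 == 40 is false
  interview score < 1: 2 < 1 is false
  stated purpose ∈ {family, study, tourism}: transit is not in the set → false
  invitation letter provided: yes → true
  interview score < 3: 2 < 3 is true
  demonstrated funds ≤ 121916 USD: 34668 ≤ 121916 is true
  interview score ≥ 1: 2 ≥ 1 is true
  home-ties score < 0: 3 < 0 is false
  interview score ≥ 3: 2 ≥ 3 is false
Combine:
[1.2] NOT true = false
[1.3] NOT true = false
[1] false AND false AND false = false
[2] false AND true = false
[3.1] NOT false = true
[3] true AND false = false
[4.2] NOT false = true
[4.3] NOT false = true
[4] false AND true AND true = false
[5.2] NOT true = false
[5] false AND false AND true = false
[6.1] NOT true = false
[6] false AND true = false
[7.1] NOT false = true
[7] true AND false = false
[root] false OR false OR false OR false OR false OR false OR false = false
Overall: false → refused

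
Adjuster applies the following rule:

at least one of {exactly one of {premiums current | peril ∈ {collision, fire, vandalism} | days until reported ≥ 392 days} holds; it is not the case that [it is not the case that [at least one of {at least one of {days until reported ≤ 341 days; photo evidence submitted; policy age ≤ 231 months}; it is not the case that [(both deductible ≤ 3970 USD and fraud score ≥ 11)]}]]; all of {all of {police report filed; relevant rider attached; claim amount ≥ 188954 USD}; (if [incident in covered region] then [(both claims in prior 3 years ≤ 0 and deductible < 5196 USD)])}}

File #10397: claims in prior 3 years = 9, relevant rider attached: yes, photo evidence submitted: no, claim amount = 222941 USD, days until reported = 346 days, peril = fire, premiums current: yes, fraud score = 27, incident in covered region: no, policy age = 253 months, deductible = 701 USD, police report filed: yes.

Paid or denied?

Atomic conditions:
  premiums current: yes → true
  peril ∈ {collision, fire, vandalism}: fire is in the set → true
  days until reported ≥ 392 days: 346 ≥ 392 is false
  days until reported ≤ 341 days: 346 ≤ 341 is false
  photo evidence submitted: no → false
  policy age ≤ 231 months: 253 ≤ 231 is false
  deductible ≤ 3970 USD: 701 ≤ 3970 is true
  fraud score ≥ 11: 27 ≥ 11 is true
  police report filed: yes → true
  relevant rider attached: yes → true
  claim amount ≥ 188954 USD: 222941 ≥ 188954 is true
  incident in covered region: no → false
  claims in prior 3 years ≤ 0: 9 ≤ 0 is false
  deductible < 5196 USD: 701 < 5196 is true
Combine:
[1] exactly-one(true, true, false) = false
[2.1.1.1] false OR false OR false = false
[2.1.1.2.1] true AND true = true
[2.1.1.2] NOT true = false
[2.1.1] false OR false = false
[2.1] NOT false = true
[2] NOT true = false
[3.1] true AND true AND true = true
[3.2.2] false AND true = false
[3.2] false → false (antecedent false ⇒ implication holds) = true
[3] true AND true = true
[root] false OR false OR true = true
Overall: true → paid

Paid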